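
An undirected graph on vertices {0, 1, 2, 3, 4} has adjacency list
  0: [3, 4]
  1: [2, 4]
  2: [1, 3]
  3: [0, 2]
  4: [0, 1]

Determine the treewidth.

A width-2 tree decomposition is:
Bags: B1 = {0, 2, 3}  B2 = {0, 1, 2}  B3 = {0, 1, 4}
Tree: B1–B2, B2–B3
The largest bag has 3 vertices, giving width 2; this decomposition certifies tw(G) ≤ 2. Since 0–3–2–1–4–0 is a cycle in G, G is not acyclic. Forests are exactly the graphs of treewidth ≤ 1, so tw(G) ≥ 2. The upper and lower bounds meet at 2, so that is the treewidth.

2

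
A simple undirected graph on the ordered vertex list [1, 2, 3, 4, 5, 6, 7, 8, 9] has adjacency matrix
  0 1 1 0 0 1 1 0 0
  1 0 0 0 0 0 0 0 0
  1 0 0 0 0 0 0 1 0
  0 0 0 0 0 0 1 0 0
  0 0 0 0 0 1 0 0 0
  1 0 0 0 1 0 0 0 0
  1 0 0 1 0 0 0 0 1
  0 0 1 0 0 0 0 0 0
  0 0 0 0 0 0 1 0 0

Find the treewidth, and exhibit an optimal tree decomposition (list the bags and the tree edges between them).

Treewidth 1.
One such decomposition:
Bags: B1 = {1, 3}  B2 = {1, 2}  B3 = {1, 7}  B4 = {1, 6}  B5 = {3, 8}  B6 = {4, 7}  B7 = {5, 6}  B8 = {7, 9}
Tree: B1–B2, B1–B3, B3–B4, B1–B5, B3–B6, B4–B7, B3–B8

The largest bag has 2 vertices, giving width 1; this decomposition certifies tw(G) ≤ 1. Any graph with an edge has treewidth ≥ 1, and G has the edge 1–3. Hence tw(G) = 1 exactly.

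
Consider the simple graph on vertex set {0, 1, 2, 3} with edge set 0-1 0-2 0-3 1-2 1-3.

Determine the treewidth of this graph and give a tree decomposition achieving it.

Each bag holds 3 vertices, so the decomposition has width 2, which upper-bounds the treewidth. On the other hand G contains the 3-clique {0, 1, 2}. A clique must lie in a single bag of any decomposition, so no decomposition can have width below 2. Hence tw(G) = 2 exactly.

Treewidth 2.
Bags: B1 = {0, 1, 3}  B2 = {0, 1, 2}
Tree: B1–B2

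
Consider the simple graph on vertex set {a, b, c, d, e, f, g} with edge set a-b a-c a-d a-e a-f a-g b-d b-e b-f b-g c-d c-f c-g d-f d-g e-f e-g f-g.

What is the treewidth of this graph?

A width-4 tree decomposition is:
Bags: B1 = {a, b, e, f, g}  B2 = {a, b, d, f, g}  B3 = {a, c, d, f, g}
Tree: B1–B2, B2–B3
Each bag holds 5 vertices, so the decomposition has width 4, which upper-bounds the treewidth. On the other hand G contains the 5-clique {a, c, d, f, g}. A clique must lie in a single bag of any decomposition, so no decomposition can have width below 4. Combining the bounds, tw(G) = 4.

4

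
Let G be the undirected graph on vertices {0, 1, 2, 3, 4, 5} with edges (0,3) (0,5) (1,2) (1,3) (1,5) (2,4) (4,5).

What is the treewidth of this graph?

A width-2 tree decomposition is:
Bags: B1 = {0, 3, 5}  B2 = {1, 3, 5}  B3 = {1, 4, 5}  B4 = {1, 2, 4}
Tree: B1–B2, B2–B3, B3–B4
The largest bag has 3 vertices, giving width 2; this decomposition certifies tw(G) ≤ 2. Since 0–3–1–5–0 is a cycle in G, G is not acyclic. Forests are exactly the graphs of treewidth ≤ 1, so tw(G) ≥ 2. Combining the bounds, tw(G) = 2.

2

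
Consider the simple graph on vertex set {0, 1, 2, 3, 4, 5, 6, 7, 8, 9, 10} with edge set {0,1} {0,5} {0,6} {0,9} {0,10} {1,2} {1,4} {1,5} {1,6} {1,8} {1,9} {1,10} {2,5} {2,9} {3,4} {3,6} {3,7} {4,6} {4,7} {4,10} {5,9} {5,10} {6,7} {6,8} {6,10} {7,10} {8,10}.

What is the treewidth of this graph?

A width-3 tree decomposition is:
Bags: B1 = {1, 4, 6, 10}  B2 = {0, 1, 6, 10}  B3 = {0, 1, 5, 10}  B4 = {0, 1, 5, 9}  B5 = {1, 2, 5, 9}  B6 = {1, 6, 8, 10}  B7 = {4, 6, 7, 10}  B8 = {3, 4, 6, 7}
Tree: B1–B2, B2–B3, B3–B4, B4–B5, B1–B6, B1–B7, B7–B8
Every bag has size at most 4, so the width is 4 − 1 = 3 and tw(G) ≤ 3. For the lower bound, the 4 vertices {0, 1, 5, 9} are pairwise adjacent, and any tree decomposition puts a clique entirely inside one bag — forcing width ≥ 3. Combining the bounds, tw(G) = 3.

3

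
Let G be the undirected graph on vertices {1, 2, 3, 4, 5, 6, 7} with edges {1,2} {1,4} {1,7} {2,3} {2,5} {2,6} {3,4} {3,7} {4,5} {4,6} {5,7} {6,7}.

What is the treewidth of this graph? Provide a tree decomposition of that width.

The largest bag has 4 vertices, giving width 3; this decomposition certifies tw(G) ≤ 3. For the lower bound: the 4 vertex sets {3,7}, {2,5}, {4}, {6} are disjoint, each induces a connected subgraph, and every pair is joined by at least one edge of G. Contracting each set to a single vertex therefore yields K_{4} as a minor, and since treewidth is minor-monotone, tw(G) ≥ tw(K_{4}) = 3. The upper and lower bounds meet at 3, so that is the treewidth.

Treewidth 3.
Bags: B1 = {2, 3, 4, 7}  B2 = {2, 4, 5, 7}  B3 = {2, 4, 6, 7}  B4 = {1, 2, 4, 7}
Tree: B1–B2, B2–B3, B3–B4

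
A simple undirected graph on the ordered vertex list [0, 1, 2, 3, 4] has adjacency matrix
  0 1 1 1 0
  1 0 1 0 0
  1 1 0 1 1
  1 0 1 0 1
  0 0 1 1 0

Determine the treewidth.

A width-2 tree decomposition is:
Bags: B1 = {0, 1, 2}  B2 = {0, 2, 3}  B3 = {2, 3, 4}
Tree: B1–B2, B2–B3
Each bag holds 3 vertices, so the decomposition has width 2, which upper-bounds the treewidth. For the lower bound, the 3 vertices {0, 1, 2} are pairwise adjacent, and any tree decomposition puts a clique entirely inside one bag — forcing width ≥ 2. Therefore the treewidth is 2.

2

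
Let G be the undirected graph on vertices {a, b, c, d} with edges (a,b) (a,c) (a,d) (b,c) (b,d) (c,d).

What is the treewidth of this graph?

3

A width-3 tree decomposition is:
Bags: B1 = {a, b, c, d}
Tree: (single bag)
With just one bag of size 4, the width is 4 − 1 = 3, so tw(G) ≤ 3. Conversely, {a, b, c, d} is a clique of size 4, and the vertices of any clique must share a bag in every tree decomposition; so some bag has ≥ 4 vertices and tw(G) ≥ 3. Hence tw(G) = 3 exactly.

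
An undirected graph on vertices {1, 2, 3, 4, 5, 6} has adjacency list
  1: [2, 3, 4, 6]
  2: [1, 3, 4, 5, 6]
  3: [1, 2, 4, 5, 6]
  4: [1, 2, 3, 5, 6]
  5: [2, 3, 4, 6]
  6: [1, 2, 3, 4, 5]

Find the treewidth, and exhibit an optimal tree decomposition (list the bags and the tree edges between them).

Treewidth 4.
One optimal decomposition is:
Bags: B1 = {2, 3, 4, 5, 6}  B2 = {1, 2, 3, 4, 6}
Tree: B1–B2

Every bag has size at most 5, so the width is 5 − 1 = 4 and tw(G) ≤ 4. For the lower bound, the 5 vertices {1, 2, 3, 4, 6} are pairwise adjacent, and any tree decomposition puts a clique entirely inside one bag — forcing width ≥ 4. Combining the bounds, tw(G) = 4.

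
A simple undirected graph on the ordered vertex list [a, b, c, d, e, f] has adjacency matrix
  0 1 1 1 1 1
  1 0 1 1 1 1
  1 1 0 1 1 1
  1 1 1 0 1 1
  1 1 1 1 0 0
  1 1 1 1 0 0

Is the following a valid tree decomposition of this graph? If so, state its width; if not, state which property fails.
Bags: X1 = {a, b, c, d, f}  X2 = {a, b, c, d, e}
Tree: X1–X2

Checking the three conditions: (i) the bags cover all of {a, b, c, d, e, f}; (ii) for each edge, some bag contains both endpoints; (iii) the bags containing any fixed vertex form a subtree. All hold, so the decomposition is valid with width 5 − 1 = 4.

Yes; width 4.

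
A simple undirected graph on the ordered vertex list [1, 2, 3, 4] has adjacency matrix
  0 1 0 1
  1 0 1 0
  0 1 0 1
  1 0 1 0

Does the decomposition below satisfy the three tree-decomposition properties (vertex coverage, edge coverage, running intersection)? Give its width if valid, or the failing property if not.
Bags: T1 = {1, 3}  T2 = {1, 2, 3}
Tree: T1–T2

No — vertex 4 appears in no bag.

A tree decomposition must satisfy three properties: every vertex lies in some bag; for every edge, both endpoints lie together in some bag; and for every vertex, the bags containing it form a connected subtree. Here vertex 4 appears in no bag, so the decomposition is invalid.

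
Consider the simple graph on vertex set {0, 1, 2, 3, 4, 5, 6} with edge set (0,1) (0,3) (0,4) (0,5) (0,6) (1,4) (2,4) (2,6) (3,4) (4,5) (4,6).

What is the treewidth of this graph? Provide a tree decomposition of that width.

Treewidth 2.
One such decomposition:
Bags: B1 = {0, 4, 6}  B2 = {0, 1, 4}  B3 = {2, 4, 6}  B4 = {0, 4, 5}  B5 = {0, 3, 4}
Tree: B1–B2, B1–B3, B2–B4, B2–B5

The largest bag has 3 vertices, giving width 2; this decomposition certifies tw(G) ≤ 2. On the other hand G contains the 3-clique {0, 1, 4}. A clique must lie in a single bag of any decomposition, so no decomposition can have width below 2. Therefore the treewidth is 2.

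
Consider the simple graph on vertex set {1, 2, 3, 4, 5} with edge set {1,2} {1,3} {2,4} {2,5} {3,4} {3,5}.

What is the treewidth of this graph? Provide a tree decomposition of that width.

Treewidth 2.
One such decomposition:
Bags: B1 = {2, 3, 5}  B2 = {2, 3, 4}  B3 = {1, 2, 3}
Tree: B1–B2, B2–B3

Every bag has size at most 3, so the width is 3 − 1 = 2 and tw(G) ≤ 2. The edges 5–3–4–2–5 form a cycle, so G is not a tree and its treewidth is at least 2. Combining the bounds, tw(G) = 2.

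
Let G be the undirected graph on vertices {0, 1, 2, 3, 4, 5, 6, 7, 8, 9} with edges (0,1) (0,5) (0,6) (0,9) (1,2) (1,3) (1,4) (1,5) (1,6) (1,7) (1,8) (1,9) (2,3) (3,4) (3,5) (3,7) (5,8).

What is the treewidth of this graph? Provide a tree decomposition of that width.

Each bag holds 3 vertices, so the decomposition has width 2, which upper-bounds the treewidth. On the other hand G contains the 3-clique {0, 1, 9}. A clique must lie in a single bag of any decomposition, so no decomposition can have width below 2. Combining the bounds, tw(G) = 2.

Treewidth 2.
One such decomposition:
Bags: B1 = {1, 3, 5}  B2 = {1, 3, 4}  B3 = {0, 1, 5}  B4 = {1, 2, 3}  B5 = {0, 1, 6}  B6 = {0, 1, 9}  B7 = {1, 3, 7}  B8 = {1, 5, 8}
Tree: B1–B2, B1–B3, B2–B4, B3–B5, B5–B6, B1–B7, B3–B8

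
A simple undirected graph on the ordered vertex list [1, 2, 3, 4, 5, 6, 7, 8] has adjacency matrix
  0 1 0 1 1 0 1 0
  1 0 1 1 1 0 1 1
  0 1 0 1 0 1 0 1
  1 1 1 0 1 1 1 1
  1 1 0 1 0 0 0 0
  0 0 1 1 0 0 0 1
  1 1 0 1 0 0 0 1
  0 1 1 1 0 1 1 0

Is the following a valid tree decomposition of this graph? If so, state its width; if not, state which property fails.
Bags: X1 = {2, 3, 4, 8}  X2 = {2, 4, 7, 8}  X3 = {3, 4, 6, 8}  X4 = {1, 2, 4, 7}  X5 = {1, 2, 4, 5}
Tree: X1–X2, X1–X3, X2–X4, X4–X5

Vertex coverage: the bags together contain {1, 2, 3, 4, 5, 6, 7, 8}, the full vertex set. Edge coverage: each edge of G has both endpoints in at least one bag. Running intersection: for every vertex, the bags containing it form a connected subtree. All three properties hold, so this is a valid tree decomposition of width max|bag| − 1 = 3, and hence tw(G) ≤ 3.

Yes; width 3.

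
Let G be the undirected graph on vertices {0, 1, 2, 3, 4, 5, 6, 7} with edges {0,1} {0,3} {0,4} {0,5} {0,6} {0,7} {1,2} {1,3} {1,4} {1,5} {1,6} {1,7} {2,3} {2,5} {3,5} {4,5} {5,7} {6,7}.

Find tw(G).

3

A width-3 tree decomposition is:
Bags: B1 = {1, 2, 3, 5}  B2 = {0, 1, 3, 5}  B3 = {0, 1, 5, 7}  B4 = {0, 1, 6, 7}  B5 = {0, 1, 4, 5}
Tree: B1–B2, B2–B3, B3–B4, B2–B5
The largest bag has 4 vertices, giving width 3; this decomposition certifies tw(G) ≤ 3. For the lower bound, the 4 vertices {0, 1, 3, 5} are pairwise adjacent, and any tree decomposition puts a clique entirely inside one bag — forcing width ≥ 3. Therefore the treewidth is 3.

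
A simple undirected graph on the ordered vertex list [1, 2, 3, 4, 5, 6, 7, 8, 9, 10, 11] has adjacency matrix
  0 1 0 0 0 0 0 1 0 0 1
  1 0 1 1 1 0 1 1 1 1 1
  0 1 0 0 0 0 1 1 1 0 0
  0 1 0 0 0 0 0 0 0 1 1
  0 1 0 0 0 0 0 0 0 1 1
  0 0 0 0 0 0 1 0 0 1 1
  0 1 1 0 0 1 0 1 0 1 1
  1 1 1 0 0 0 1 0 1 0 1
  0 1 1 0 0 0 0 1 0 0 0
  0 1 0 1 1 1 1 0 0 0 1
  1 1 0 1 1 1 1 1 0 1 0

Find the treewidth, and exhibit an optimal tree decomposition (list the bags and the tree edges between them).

Every bag has size at most 4, so the width is 4 − 1 = 3 and tw(G) ≤ 3. Conversely, {1, 2, 8, 11} is a clique of size 4, and the vertices of any clique must share a bag in every tree decomposition; so some bag has ≥ 4 vertices and tw(G) ≥ 3. Hence tw(G) = 3 exactly.

Treewidth 3.
Bags: B1 = {2, 3, 7, 8}  B2 = {2, 7, 8, 11}  B3 = {2, 7, 10, 11}  B4 = {2, 5, 10, 11}  B5 = {1, 2, 8, 11}  B6 = {2, 3, 8, 9}  B7 = {6, 7, 10, 11}  B8 = {2, 4, 10, 11}
Tree: B1–B2, B2–B3, B3–B4, B2–B5, B1–B6, B3–B7, B3–B8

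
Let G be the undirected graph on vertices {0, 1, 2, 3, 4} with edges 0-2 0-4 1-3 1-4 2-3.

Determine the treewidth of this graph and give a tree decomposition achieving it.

Treewidth 2.
Bags: B1 = {0, 1, 4}  B2 = {0, 1, 3}  B3 = {0, 2, 3}
Tree: B1–B2, B2–B3

Each bag holds 3 vertices, so the decomposition has width 2, which upper-bounds the treewidth. Since 0–4–1–3–2–0 is a cycle in G, G is not acyclic. Forests are exactly the graphs of treewidth ≤ 1, so tw(G) ≥ 2. Hence tw(G) = 2 exactly.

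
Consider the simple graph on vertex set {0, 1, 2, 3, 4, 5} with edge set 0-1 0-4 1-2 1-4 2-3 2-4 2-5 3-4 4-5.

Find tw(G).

A width-2 tree decomposition is:
Bags: B1 = {1, 2, 4}  B2 = {2, 4, 5}  B3 = {2, 3, 4}  B4 = {0, 1, 4}
Tree: B1–B2, B2–B3, B1–B4
Every bag has size at most 3, so the width is 3 − 1 = 2 and tw(G) ≤ 2. For the lower bound, the 3 vertices {0, 1, 4} are pairwise adjacent, and any tree decomposition puts a clique entirely inside one bag — forcing width ≥ 2. Therefore the treewidth is 2.

2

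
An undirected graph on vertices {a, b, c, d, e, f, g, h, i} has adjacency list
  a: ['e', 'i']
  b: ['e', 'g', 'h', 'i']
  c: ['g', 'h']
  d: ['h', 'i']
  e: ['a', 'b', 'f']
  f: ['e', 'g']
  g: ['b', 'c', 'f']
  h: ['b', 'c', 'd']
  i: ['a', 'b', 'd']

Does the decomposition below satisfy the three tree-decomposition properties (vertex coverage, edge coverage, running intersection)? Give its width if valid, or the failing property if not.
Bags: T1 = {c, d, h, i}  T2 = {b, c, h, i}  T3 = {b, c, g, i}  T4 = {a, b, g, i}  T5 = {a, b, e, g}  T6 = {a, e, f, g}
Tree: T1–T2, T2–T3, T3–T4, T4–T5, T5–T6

Yes; width 3.

Checking the three conditions: (i) the bags cover all of {a, b, c, d, e, f, g, h, i}; (ii) for each edge, some bag contains both endpoints; (iii) the bags containing any fixed vertex form a subtree. All hold, so the decomposition is valid with width 4 − 1 = 3.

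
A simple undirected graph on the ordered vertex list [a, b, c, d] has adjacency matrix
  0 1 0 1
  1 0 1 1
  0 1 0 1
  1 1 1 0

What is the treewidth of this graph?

2

A width-2 tree decomposition is:
Bags: B1 = {b, c, d}  B2 = {a, b, d}
Tree: B1–B2
The largest bag has 3 vertices, giving width 2; this decomposition certifies tw(G) ≤ 2. On the other hand G contains the 3-clique {b, c, d}. A clique must lie in a single bag of any decomposition, so no decomposition can have width below 2. Combining the bounds, tw(G) = 2.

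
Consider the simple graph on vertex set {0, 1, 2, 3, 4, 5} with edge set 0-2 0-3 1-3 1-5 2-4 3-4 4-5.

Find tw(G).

A width-2 tree decomposition is:
Bags: B1 = {1, 4, 5}  B2 = {1, 3, 4}  B3 = {2, 3, 4}  B4 = {0, 2, 3}
Tree: B1–B2, B2–B3, B3–B4
Every bag has size at most 3, so the width is 3 − 1 = 2 and tw(G) ≤ 2. Since 5–1–3–4–5 is a cycle in G, G is not acyclic. Forests are exactly the graphs of treewidth ≤ 1, so tw(G) ≥ 2. Therefore the treewidth is 2.

2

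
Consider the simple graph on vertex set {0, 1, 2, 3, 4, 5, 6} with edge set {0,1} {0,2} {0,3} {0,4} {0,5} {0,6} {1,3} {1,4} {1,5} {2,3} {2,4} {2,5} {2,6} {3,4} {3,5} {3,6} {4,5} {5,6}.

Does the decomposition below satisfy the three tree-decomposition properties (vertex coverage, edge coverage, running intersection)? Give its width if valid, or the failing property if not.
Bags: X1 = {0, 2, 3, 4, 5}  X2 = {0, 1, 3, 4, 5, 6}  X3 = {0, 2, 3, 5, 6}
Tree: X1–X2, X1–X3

A tree decomposition must satisfy three properties: every vertex lies in some bag; for every edge, both endpoints lie together in some bag; and for every vertex, the bags containing it form a connected subtree. Here bags containing vertex 6 are not connected in the tree, so the decomposition is invalid.

No — bags containing vertex 6 are not connected in the tree.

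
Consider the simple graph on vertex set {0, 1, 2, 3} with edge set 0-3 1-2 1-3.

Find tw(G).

A width-1 tree decomposition is:
Bags: B1 = {0, 3}  B2 = {1, 3}  B3 = {1, 2}
Tree: B1–B2, B2–B3
The largest bag has 2 vertices, giving width 1; this decomposition certifies tw(G) ≤ 1. Since G has at least one edge (e.g. 0–3), it is not an edgeless graph, so tw(G) ≥ 1. Hence tw(G) = 1 exactly.

1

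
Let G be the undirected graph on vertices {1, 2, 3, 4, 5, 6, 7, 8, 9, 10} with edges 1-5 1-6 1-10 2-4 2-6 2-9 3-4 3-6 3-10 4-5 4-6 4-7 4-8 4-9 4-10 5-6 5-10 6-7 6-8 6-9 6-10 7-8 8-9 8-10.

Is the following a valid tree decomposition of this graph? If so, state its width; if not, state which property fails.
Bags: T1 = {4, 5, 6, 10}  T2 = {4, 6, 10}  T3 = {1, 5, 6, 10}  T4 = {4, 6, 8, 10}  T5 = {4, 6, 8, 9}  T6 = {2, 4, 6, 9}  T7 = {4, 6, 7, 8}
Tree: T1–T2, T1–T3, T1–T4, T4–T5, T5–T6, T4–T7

A tree decomposition must satisfy three properties: every vertex lies in some bag; for every edge, both endpoints lie together in some bag; and for every vertex, the bags containing it form a connected subtree. Here vertex 3 appears in no bag, so the decomposition is invalid.

No — vertex 3 appears in no bag.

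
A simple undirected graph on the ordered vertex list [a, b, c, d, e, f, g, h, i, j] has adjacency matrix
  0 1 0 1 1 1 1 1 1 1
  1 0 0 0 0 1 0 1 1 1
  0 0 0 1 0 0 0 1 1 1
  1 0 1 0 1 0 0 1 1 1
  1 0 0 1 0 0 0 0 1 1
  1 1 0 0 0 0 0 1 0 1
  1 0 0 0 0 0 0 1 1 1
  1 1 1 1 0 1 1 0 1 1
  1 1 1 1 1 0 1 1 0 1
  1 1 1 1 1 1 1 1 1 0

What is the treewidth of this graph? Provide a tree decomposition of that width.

Treewidth 4.
One optimal decomposition is:
Bags: B1 = {a, d, e, i, j}  B2 = {a, d, h, i, j}  B3 = {a, g, h, i, j}  B4 = {c, d, h, i, j}  B5 = {a, b, h, i, j}  B6 = {a, b, f, h, j}
Tree: B1–B2, B2–B3, B2–B4, B3–B5, B5–B6

Every bag has size at most 5, so the width is 5 − 1 = 4 and tw(G) ≤ 4. Conversely, {a, d, e, i, j} is a clique of size 5, and the vertices of any clique must share a bag in every tree decomposition; so some bag has ≥ 5 vertices and tw(G) ≥ 4. Hence tw(G) = 4 exactly.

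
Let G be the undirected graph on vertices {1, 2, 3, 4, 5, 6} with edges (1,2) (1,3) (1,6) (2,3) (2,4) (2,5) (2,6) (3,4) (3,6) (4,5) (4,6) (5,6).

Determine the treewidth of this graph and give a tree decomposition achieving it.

Treewidth 3.
One optimal decomposition is:
Bags: B1 = {2, 3, 4, 6}  B2 = {2, 4, 5, 6}  B3 = {1, 2, 3, 6}
Tree: B1–B2, B1–B3

The largest bag has 4 vertices, giving width 3; this decomposition certifies tw(G) ≤ 3. For the lower bound, the 4 vertices {1, 2, 3, 6} are pairwise adjacent, and any tree decomposition puts a clique entirely inside one bag — forcing width ≥ 3. Hence tw(G) = 3 exactly.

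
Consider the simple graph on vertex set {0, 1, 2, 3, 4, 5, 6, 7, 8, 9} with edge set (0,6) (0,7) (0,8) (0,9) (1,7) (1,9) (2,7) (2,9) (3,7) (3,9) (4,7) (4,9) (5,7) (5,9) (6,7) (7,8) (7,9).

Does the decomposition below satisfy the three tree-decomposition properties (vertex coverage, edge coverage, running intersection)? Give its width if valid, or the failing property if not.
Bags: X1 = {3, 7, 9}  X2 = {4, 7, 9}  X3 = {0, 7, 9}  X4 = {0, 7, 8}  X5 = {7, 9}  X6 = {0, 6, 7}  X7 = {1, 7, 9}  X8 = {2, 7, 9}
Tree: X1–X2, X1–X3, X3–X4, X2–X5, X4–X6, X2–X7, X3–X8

No — vertex 5 appears in no bag.

A tree decomposition must satisfy three properties: every vertex lies in some bag; for every edge, both endpoints lie together in some bag; and for every vertex, the bags containing it form a connected subtree. Here vertex 5 appears in no bag, so the decomposition is invalid.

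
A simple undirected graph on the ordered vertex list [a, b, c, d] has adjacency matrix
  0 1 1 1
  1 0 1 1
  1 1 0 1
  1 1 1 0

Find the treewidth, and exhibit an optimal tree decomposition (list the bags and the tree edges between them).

A single bag containing all 4 vertices is trivially a valid decomposition of width 3. Conversely, {a, b, c, d} is a clique of size 4, and the vertices of any clique must share a bag in every tree decomposition; so some bag has ≥ 4 vertices and tw(G) ≥ 3. The upper and lower bounds meet at 3, so that is the treewidth.

Treewidth 3.
One such decomposition:
Bags: B1 = {a, b, c, d}
Tree: (single bag)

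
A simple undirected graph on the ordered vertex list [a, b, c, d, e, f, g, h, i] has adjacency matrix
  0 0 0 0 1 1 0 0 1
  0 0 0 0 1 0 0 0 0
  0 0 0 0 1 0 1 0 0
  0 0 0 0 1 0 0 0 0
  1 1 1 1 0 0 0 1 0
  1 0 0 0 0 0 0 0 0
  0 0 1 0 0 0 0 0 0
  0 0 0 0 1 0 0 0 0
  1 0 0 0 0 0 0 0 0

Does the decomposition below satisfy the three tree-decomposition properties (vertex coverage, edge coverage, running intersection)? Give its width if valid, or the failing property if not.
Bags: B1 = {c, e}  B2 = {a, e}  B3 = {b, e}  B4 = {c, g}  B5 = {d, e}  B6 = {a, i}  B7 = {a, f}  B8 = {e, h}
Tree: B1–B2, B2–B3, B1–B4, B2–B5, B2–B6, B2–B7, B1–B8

Yes; width 1.

Vertex coverage: the bags together contain {a, b, c, d, e, f, g, h, i}, the full vertex set. Edge coverage: each edge of G has both endpoints in at least one bag. Running intersection: for every vertex, the bags containing it form a connected subtree. All three properties hold, so this is a valid tree decomposition of width max|bag| − 1 = 1, and hence tw(G) ≤ 1.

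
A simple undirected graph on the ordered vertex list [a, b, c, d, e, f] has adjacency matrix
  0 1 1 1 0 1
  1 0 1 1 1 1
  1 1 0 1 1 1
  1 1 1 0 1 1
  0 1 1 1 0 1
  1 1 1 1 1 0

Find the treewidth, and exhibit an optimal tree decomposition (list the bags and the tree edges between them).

The largest bag has 5 vertices, giving width 4; this decomposition certifies tw(G) ≤ 4. Conversely, {b, c, d, e, f} is a clique of size 5, and the vertices of any clique must share a bag in every tree decomposition; so some bag has ≥ 5 vertices and tw(G) ≥ 4. The upper and lower bounds meet at 4, so that is the treewidth.

Treewidth 4.
Bags: B1 = {a, b, c, d, f}  B2 = {b, c, d, e, f}
Tree: B1–B2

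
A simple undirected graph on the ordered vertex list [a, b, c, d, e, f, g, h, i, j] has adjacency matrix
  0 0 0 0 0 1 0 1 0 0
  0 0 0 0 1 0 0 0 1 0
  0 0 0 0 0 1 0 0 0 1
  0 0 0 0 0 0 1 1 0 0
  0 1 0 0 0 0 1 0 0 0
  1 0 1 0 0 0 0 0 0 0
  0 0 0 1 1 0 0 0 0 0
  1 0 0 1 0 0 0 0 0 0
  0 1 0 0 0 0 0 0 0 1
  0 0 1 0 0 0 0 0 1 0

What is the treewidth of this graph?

A width-2 tree decomposition is:
Bags: B1 = {a, d, h}  B2 = {a, d, f}  B3 = {c, d, f}  B4 = {c, d, j}  B5 = {d, i, j}  B6 = {b, d, i}  B7 = {b, d, e}  B8 = {d, e, g}
Tree: B1–B2, B2–B3, B3–B4, B4–B5, B5–B6, B6–B7, B7–B8
Each bag holds 3 vertices, so the decomposition has width 2, which upper-bounds the treewidth. For the lower bound, G contains the cycle d–h–a–f–c–j–i–b–e–g–d, so G is not a forest; only forests have treewidth ≤ 1, hence tw(G) ≥ 2. Therefore the treewidth is 2.

2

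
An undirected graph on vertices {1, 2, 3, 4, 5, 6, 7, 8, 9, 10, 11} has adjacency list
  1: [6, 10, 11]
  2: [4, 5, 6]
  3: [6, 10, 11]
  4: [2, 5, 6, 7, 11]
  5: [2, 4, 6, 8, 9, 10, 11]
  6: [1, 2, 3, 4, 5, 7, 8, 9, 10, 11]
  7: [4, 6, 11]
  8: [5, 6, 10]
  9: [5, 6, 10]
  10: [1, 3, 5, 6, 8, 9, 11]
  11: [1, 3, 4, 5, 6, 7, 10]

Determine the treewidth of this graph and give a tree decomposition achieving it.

Every bag has size at most 4, so the width is 4 − 1 = 3 and tw(G) ≤ 3. For the lower bound, the 4 vertices {1, 6, 10, 11} are pairwise adjacent, and any tree decomposition puts a clique entirely inside one bag — forcing width ≥ 3. Combining the bounds, tw(G) = 3.

Treewidth 3.
Bags: B1 = {4, 5, 6, 11}  B2 = {4, 6, 7, 11}  B3 = {5, 6, 10, 11}  B4 = {2, 4, 5, 6}  B5 = {5, 6, 9, 10}  B6 = {1, 6, 10, 11}  B7 = {5, 6, 8, 10}  B8 = {3, 6, 10, 11}
Tree: B1–B2, B1–B3, B1–B4, B3–B5, B3–B6, B3–B7, B3–B8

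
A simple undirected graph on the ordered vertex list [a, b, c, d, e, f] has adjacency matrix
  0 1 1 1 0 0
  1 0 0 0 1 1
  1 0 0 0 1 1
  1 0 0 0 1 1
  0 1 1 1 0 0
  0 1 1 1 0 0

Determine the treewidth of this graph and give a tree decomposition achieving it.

Treewidth 3.
Bags: B1 = {b, c, d, e}  B2 = {a, b, c, d}  B3 = {b, c, d, f}
Tree: B1–B2, B2–B3

Every bag has size at most 4, so the width is 4 − 1 = 3 and tw(G) ≤ 3. For the lower bound: the 4 vertex sets {b,e}, {a,d}, {c}, {f} are disjoint, each induces a connected subgraph, and every pair is joined by at least one edge of G. Contracting each set to a single vertex therefore yields K_{4} as a minor, and since treewidth is minor-monotone, tw(G) ≥ tw(K_{4}) = 3. The upper and lower bounds meet at 3, so that is the treewidth.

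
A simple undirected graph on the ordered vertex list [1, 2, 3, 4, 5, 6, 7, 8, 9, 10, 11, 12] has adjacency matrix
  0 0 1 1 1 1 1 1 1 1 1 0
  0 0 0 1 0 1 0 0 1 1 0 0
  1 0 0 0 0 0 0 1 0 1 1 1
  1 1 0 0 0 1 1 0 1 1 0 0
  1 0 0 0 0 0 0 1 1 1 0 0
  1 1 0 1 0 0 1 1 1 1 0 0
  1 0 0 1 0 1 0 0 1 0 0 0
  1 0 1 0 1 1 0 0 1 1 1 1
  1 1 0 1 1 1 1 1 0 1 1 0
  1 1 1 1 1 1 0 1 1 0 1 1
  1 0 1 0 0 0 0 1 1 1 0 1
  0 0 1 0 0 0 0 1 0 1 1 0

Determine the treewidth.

4

A width-4 tree decomposition is:
Bags: B1 = {1, 6, 8, 9, 10}  B2 = {1, 8, 9, 10, 11}  B3 = {1, 4, 6, 9, 10}  B4 = {1, 3, 8, 10, 11}  B5 = {3, 8, 10, 11, 12}  B6 = {2, 4, 6, 9, 10}  B7 = {1, 4, 6, 7, 9}  B8 = {1, 5, 8, 9, 10}
Tree: B1–B2, B1–B3, B2–B4, B4–B5, B3–B6, B3–B7, B1–B8
Each bag holds 5 vertices, so the decomposition has width 4, which upper-bounds the treewidth. Conversely, {1, 8, 9, 10, 11} is a clique of size 5, and the vertices of any clique must share a bag in every tree decomposition; so some bag has ≥ 5 vertices and tw(G) ≥ 4. Therefore the treewidth is 4.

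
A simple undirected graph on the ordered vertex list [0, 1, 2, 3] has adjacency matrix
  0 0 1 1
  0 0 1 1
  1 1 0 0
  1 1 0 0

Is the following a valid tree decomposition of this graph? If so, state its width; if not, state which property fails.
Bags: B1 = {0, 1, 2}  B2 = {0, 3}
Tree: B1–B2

A tree decomposition must satisfy three properties: every vertex lies in some bag; for every edge, both endpoints lie together in some bag; and for every vertex, the bags containing it form a connected subtree. Here edge (1,3) lies in no bag, so the decomposition is invalid.

No — edge (1,3) lies in no bag.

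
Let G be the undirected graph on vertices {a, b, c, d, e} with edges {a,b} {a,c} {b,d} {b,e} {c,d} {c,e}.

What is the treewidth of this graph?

2

A width-2 tree decomposition is:
Bags: B1 = {a, b, c}  B2 = {b, c, e}  B3 = {b, c, d}
Tree: B1–B2, B2–B3
Each bag holds 3 vertices, so the decomposition has width 2, which upper-bounds the treewidth. The edges c–a–b–e–c form a cycle, so G is not a tree and its treewidth is at least 2. Combining the bounds, tw(G) = 2.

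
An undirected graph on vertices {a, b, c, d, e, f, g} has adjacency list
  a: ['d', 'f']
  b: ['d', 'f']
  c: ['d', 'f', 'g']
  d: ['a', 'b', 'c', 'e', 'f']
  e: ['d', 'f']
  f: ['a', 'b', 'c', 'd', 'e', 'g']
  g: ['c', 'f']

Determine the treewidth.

2

A width-2 tree decomposition is:
Bags: B1 = {c, d, f}  B2 = {d, e, f}  B3 = {c, f, g}  B4 = {b, d, f}  B5 = {a, d, f}
Tree: B1–B2, B1–B3, B2–B4, B1–B5
Each bag holds 3 vertices, so the decomposition has width 2, which upper-bounds the treewidth. Conversely, {d, e, f} is a clique of size 3, and the vertices of any clique must share a bag in every tree decomposition; so some bag has ≥ 3 vertices and tw(G) ≥ 2. Combining the bounds, tw(G) = 2.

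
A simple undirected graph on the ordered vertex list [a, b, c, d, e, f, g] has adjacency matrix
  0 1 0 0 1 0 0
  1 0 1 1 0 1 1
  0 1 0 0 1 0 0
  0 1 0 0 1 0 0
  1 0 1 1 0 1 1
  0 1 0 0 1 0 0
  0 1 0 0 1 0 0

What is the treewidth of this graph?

2

A width-2 tree decomposition is:
Bags: B1 = {b, c, e}  B2 = {b, d, e}  B3 = {a, b, e}  B4 = {b, e, f}  B5 = {b, e, g}
Tree: B1–B2, B2–B3, B3–B4, B4–B5
Every bag has size at most 3, so the width is 3 − 1 = 2 and tw(G) ≤ 2. For the lower bound, G contains the cycle b–c–e–d–b, so G is not a forest; only forests have treewidth ≤ 1, hence tw(G) ≥ 2. The upper and lower bounds meet at 2, so that is the treewidth.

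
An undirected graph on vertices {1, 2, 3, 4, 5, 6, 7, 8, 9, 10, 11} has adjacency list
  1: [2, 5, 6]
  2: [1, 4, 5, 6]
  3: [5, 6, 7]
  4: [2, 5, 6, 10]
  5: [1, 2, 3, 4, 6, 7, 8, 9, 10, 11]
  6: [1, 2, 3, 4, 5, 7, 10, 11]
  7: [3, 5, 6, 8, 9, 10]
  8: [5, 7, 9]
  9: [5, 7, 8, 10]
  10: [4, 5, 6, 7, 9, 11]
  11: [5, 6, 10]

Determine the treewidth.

A width-3 tree decomposition is:
Bags: B1 = {5, 7, 9, 10}  B2 = {5, 6, 7, 10}  B3 = {4, 5, 6, 10}  B4 = {2, 4, 5, 6}  B5 = {1, 2, 5, 6}  B6 = {5, 6, 10, 11}  B7 = {5, 7, 8, 9}  B8 = {3, 5, 6, 7}
Tree: B1–B2, B2–B3, B3–B4, B4–B5, B2–B6, B1–B7, B2–B8
Each bag holds 4 vertices, so the decomposition has width 3, which upper-bounds the treewidth. For the lower bound, the 4 vertices {5, 7, 8, 9} are pairwise adjacent, and any tree decomposition puts a clique entirely inside one bag — forcing width ≥ 3. Hence tw(G) = 3 exactly.

3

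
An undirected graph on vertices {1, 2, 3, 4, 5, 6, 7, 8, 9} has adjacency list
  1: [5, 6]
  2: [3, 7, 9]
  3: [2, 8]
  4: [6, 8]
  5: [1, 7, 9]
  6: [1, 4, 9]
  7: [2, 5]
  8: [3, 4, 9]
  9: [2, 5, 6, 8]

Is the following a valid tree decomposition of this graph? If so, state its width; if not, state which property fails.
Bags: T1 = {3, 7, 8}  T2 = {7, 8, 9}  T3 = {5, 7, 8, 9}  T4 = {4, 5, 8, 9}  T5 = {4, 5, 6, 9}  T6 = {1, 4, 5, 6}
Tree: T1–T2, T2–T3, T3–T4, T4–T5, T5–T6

A tree decomposition must satisfy three properties: every vertex lies in some bag; for every edge, both endpoints lie together in some bag; and for every vertex, the bags containing it form a connected subtree. Here vertex 2 appears in no bag, so the decomposition is invalid.

No — vertex 2 appears in no bag.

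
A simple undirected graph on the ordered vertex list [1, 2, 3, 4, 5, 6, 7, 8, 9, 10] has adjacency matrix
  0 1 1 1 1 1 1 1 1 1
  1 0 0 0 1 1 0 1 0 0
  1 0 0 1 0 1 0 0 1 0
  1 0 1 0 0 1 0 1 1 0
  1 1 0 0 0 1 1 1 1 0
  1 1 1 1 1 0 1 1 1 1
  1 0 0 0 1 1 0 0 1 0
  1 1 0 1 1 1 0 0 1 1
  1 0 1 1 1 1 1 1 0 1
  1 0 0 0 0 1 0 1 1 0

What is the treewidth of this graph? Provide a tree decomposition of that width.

Every bag has size at most 5, so the width is 5 − 1 = 4 and tw(G) ≤ 4. For the lower bound, the 5 vertices {1, 6, 8, 9, 10} are pairwise adjacent, and any tree decomposition puts a clique entirely inside one bag — forcing width ≥ 4. Combining the bounds, tw(G) = 4.

Treewidth 4.
Bags: B1 = {1, 5, 6, 8, 9}  B2 = {1, 2, 5, 6, 8}  B3 = {1, 5, 6, 7, 9}  B4 = {1, 4, 6, 8, 9}  B5 = {1, 6, 8, 9, 10}  B6 = {1, 3, 4, 6, 9}
Tree: B1–B2, B1–B3, B1–B4, B4–B5, B4–B6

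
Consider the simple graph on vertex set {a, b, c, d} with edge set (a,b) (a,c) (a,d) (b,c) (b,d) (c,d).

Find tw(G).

A width-3 tree decomposition is:
Bags: B1 = {a, b, c, d}
Tree: (single bag)
With just one bag of size 4, the width is 4 − 1 = 3, so tw(G) ≤ 3. On the other hand G contains the 4-clique {a, b, c, d}. A clique must lie in a single bag of any decomposition, so no decomposition can have width below 3. Therefore the treewidth is 3.

3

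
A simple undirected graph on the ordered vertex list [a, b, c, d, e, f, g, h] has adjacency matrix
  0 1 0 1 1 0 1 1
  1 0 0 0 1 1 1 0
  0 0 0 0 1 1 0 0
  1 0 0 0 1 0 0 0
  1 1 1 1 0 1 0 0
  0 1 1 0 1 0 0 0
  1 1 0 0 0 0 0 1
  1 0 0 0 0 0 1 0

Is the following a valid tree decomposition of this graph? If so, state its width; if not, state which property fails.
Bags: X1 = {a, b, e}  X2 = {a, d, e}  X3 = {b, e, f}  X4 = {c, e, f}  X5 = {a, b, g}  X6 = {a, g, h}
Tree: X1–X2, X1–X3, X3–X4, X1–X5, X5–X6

Yes; width 2.

Every vertex of G appears in some bag (union = {a, b, c, d, e, f, g, h}); every edge is covered by a bag; and for each vertex v the set of bags containing v is connected in the bag tree. The decomposition is therefore valid. The largest bag has 3 vertices, so the width is 2.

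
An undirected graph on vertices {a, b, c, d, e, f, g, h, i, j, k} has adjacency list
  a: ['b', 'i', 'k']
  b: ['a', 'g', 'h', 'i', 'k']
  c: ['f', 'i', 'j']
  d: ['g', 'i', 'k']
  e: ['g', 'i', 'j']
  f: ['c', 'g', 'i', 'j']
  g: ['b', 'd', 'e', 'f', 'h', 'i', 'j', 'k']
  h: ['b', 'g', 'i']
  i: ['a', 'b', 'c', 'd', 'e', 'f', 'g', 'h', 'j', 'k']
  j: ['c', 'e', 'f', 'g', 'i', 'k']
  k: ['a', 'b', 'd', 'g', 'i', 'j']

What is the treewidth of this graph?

3

A width-3 tree decomposition is:
Bags: B1 = {g, i, j, k}  B2 = {b, g, i, k}  B3 = {f, g, i, j}  B4 = {b, g, h, i}  B5 = {c, f, i, j}  B6 = {a, b, i, k}  B7 = {e, g, i, j}  B8 = {d, g, i, k}
Tree: B1–B2, B1–B3, B2–B4, B3–B5, B2–B6, B1–B7, B2–B8
Each bag holds 4 vertices, so the decomposition has width 3, which upper-bounds the treewidth. Conversely, {e, g, i, j} is a clique of size 4, and the vertices of any clique must share a bag in every tree decomposition; so some bag has ≥ 4 vertices and tw(G) ≥ 3. The upper and lower bounds meet at 3, so that is the treewidth.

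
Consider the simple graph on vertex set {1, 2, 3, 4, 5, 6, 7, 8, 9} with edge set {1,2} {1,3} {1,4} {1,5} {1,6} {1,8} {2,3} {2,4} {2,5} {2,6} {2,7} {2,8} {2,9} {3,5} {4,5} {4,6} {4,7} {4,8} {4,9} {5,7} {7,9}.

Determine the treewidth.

A width-3 tree decomposition is:
Bags: B1 = {1, 2, 4, 8}  B2 = {1, 2, 4, 5}  B3 = {2, 4, 5, 7}  B4 = {1, 2, 3, 5}  B5 = {2, 4, 7, 9}  B6 = {1, 2, 4, 6}
Tree: B1–B2, B2–B3, B2–B4, B3–B5, B2–B6
The largest bag has 4 vertices, giving width 3; this decomposition certifies tw(G) ≤ 3. Conversely, {1, 2, 3, 5} is a clique of size 4, and the vertices of any clique must share a bag in every tree decomposition; so some bag has ≥ 4 vertices and tw(G) ≥ 3. Therefore the treewidth is 3.

3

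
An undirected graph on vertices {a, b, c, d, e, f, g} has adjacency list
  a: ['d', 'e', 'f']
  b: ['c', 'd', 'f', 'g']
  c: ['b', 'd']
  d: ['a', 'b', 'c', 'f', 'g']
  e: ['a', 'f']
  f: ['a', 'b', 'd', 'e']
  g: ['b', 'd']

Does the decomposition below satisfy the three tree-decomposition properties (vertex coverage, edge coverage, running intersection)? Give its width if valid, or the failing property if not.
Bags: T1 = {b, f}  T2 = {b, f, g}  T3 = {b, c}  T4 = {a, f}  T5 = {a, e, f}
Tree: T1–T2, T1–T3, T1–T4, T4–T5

A tree decomposition must satisfy three properties: every vertex lies in some bag; for every edge, both endpoints lie together in some bag; and for every vertex, the bags containing it form a connected subtree. Here vertex d appears in no bag, so the decomposition is invalid.

No — vertex d appears in no bag.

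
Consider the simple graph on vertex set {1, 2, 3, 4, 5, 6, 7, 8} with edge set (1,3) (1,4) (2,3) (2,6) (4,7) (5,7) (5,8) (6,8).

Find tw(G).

2

A width-2 tree decomposition is:
Bags: B1 = {2, 6, 8}  B2 = {2, 3, 8}  B3 = {1, 3, 8}  B4 = {1, 4, 8}  B5 = {4, 7, 8}  B6 = {5, 7, 8}
Tree: B1–B2, B2–B3, B3–B4, B4–B5, B5–B6
Every bag has size at most 3, so the width is 3 − 1 = 2 and tw(G) ≤ 2. Since 8–6–2–3–1–4–7–5–8 is a cycle in G, G is not acyclic. Forests are exactly the graphs of treewidth ≤ 1, so tw(G) ≥ 2. Combining the bounds, tw(G) = 2.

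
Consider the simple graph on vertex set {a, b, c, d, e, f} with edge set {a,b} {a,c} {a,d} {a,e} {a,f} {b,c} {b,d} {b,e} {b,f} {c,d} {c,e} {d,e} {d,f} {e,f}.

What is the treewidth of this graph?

A width-4 tree decomposition is:
Bags: B1 = {a, b, d, e, f}  B2 = {a, b, c, d, e}
Tree: B1–B2
Each bag holds 5 vertices, so the decomposition has width 4, which upper-bounds the treewidth. For the lower bound, the 5 vertices {a, b, c, d, e} are pairwise adjacent, and any tree decomposition puts a clique entirely inside one bag — forcing width ≥ 4. Combining the bounds, tw(G) = 4.

4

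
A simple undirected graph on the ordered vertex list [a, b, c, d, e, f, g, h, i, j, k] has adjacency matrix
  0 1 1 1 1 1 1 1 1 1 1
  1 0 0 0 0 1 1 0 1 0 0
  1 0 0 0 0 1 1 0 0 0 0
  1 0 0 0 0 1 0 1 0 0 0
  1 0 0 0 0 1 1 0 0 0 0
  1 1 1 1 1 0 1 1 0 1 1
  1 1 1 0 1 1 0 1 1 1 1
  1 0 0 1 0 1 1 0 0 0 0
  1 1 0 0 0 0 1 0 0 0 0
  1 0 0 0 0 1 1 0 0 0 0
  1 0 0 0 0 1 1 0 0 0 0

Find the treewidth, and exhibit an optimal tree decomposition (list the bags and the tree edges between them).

Each bag holds 4 vertices, so the decomposition has width 3, which upper-bounds the treewidth. For the lower bound, the 4 vertices {a, d, f, h} are pairwise adjacent, and any tree decomposition puts a clique entirely inside one bag — forcing width ≥ 3. Therefore the treewidth is 3.

Treewidth 3.
One such decomposition:
Bags: B1 = {a, b, f, g}  B2 = {a, b, g, i}  B3 = {a, f, g, j}  B4 = {a, f, g, k}  B5 = {a, f, g, h}  B6 = {a, e, f, g}  B7 = {a, c, f, g}  B8 = {a, d, f, h}
Tree: B1–B2, B1–B3, B3–B4, B4–B5, B4–B6, B3–B7, B5–B8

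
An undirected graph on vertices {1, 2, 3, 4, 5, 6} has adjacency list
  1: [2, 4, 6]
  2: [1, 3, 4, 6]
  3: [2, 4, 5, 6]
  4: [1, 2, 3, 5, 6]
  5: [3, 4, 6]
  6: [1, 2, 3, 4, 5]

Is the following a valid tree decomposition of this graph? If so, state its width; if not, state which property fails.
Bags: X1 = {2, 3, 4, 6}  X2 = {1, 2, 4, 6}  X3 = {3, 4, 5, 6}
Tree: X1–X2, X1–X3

Yes; width 3.

Vertex coverage: the bags together contain {1, 2, 3, 4, 5, 6}, the full vertex set. Edge coverage: each edge of G has both endpoints in at least one bag. Running intersection: for every vertex, the bags containing it form a connected subtree. All three properties hold, so this is a valid tree decomposition of width max|bag| − 1 = 3, and hence tw(G) ≤ 3.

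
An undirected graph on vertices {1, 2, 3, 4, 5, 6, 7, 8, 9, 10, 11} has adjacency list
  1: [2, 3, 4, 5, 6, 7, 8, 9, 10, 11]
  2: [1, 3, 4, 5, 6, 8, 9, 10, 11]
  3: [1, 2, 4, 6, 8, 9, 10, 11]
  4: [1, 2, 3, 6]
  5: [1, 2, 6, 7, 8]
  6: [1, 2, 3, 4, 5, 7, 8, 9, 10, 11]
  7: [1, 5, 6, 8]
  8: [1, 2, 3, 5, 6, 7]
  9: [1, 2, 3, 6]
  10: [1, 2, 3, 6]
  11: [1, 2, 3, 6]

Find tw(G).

A width-4 tree decomposition is:
Bags: B1 = {1, 2, 3, 6, 8}  B2 = {1, 2, 5, 6, 8}  B3 = {1, 2, 3, 6, 9}  B4 = {1, 5, 6, 7, 8}  B5 = {1, 2, 3, 4, 6}  B6 = {1, 2, 3, 6, 10}  B7 = {1, 2, 3, 6, 11}
Tree: B1–B2, B1–B3, B2–B4, B3–B5, B1–B6, B1–B7
The largest bag has 5 vertices, giving width 4; this decomposition certifies tw(G) ≤ 4. For the lower bound, the 5 vertices {1, 2, 3, 4, 6} are pairwise adjacent, and any tree decomposition puts a clique entirely inside one bag — forcing width ≥ 4. The upper and lower bounds meet at 4, so that is the treewidth.

4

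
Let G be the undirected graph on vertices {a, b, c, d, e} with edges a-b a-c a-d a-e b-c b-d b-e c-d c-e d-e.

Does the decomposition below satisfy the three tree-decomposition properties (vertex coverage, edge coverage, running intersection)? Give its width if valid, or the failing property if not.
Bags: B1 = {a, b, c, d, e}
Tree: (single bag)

Yes; width 4.

Vertex coverage: the bags together contain {a, b, c, d, e}, the full vertex set. Edge coverage: each edge of G has both endpoints in at least one bag. Running intersection: for every vertex, the bags containing it form a connected subtree. All three properties hold, so this is a valid tree decomposition of width max|bag| − 1 = 4, and hence tw(G) ≤ 4.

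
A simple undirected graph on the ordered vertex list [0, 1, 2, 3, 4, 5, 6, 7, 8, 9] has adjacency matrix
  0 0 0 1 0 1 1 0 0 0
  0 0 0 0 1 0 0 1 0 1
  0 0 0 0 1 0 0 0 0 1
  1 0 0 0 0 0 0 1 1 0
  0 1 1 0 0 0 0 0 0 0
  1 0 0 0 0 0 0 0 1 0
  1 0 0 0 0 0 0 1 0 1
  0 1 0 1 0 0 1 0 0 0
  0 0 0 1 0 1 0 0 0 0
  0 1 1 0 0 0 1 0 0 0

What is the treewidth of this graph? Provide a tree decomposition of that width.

Treewidth 2.
One optimal decomposition is:
Bags: B1 = {0, 5, 8}  B2 = {0, 3, 8}  B3 = {0, 3, 6}  B4 = {3, 6, 7}  B5 = {6, 7, 9}  B6 = {1, 7, 9}  B7 = {1, 2, 9}  B8 = {1, 2, 4}
Tree: B1–B2, B2–B3, B3–B4, B4–B5, B5–B6, B6–B7, B7–B8

Each bag holds 3 vertices, so the decomposition has width 2, which upper-bounds the treewidth. The edges 5–8–3–0–5 form a cycle, so G is not a tree and its treewidth is at least 2. The upper and lower bounds meet at 2, so that is the treewidth.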